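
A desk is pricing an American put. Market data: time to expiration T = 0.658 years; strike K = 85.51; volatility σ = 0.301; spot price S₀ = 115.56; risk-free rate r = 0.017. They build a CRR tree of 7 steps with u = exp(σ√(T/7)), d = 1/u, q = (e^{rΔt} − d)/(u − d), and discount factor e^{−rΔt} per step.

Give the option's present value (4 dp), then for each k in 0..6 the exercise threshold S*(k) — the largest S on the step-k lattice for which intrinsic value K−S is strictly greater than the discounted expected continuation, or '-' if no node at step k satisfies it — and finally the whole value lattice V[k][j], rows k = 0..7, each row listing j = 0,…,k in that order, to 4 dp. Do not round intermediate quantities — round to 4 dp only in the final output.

Δt=0.09400  u=1.09668  d=0.91185  q=0.48560  discount=0.99840
step 7 (expiry): payoffs max(K−S,0) = 24.9402 12.6627 0.0000 0.0000 0.0000 0.0000 0.0000 0.0000
step 6: (k=6,j=0): S=66.4255, (K−S)⁺=19.0845, hold=18.9480 ⇒ V=19.0845 exercise | (k=6,j=1): S=79.8900, (K−S)⁺=5.6200, hold=6.5033 ⇒ V=6.5033 continue | (k=6,j=2): S=96.0837, (K−S)⁺=0.0000, hold=0.0000 ⇒ V=0.0000 continue | (k=6,j=3): S=115.5600, (K−S)⁺=0.0000, hold=0.0000 ⇒ V=0.0000 continue | (k=6,j=4): S=138.9841, (K−S)⁺=0.0000, hold=0.0000 ⇒ V=0.0000 continue | (k=6,j=5): S=167.1563, (K−S)⁺=0.0000, hold=0.0000 ⇒ V=0.0000 continue | (k=6,j=6): S=201.0390, (K−S)⁺=0.0000, hold=0.0000 ⇒ V=0.0000 continue  boundary S*=66.4255
step 5: (k=5,j=0): S=72.8473, (K−S)⁺=12.6627, hold=12.9544 ⇒ V=12.9544 continue | (k=5,j=1): S=87.6135, (K−S)⁺=0.0000, hold=3.3400 ⇒ V=3.3400 continue | (k=5,j=2): S=105.3729, (K−S)⁺=0.0000, hold=0.0000 ⇒ V=0.0000 continue | (k=5,j=3): S=126.7320, (K−S)⁺=0.0000, hold=0.0000 ⇒ V=0.0000 continue | (k=5,j=4): S=152.4207, (K−S)⁺=0.0000, hold=0.0000 ⇒ V=0.0000 continue | (k=5,j=5): S=183.3165, (K−S)⁺=0.0000, hold=0.0000 ⇒ V=0.0000 continue  boundary S*=-
step 4: (k=4,j=0): S=79.8900, (K−S)⁺=5.6200, hold=8.2724 ⇒ V=8.2724 continue | (k=4,j=1): S=96.0837, (K−S)⁺=0.0000, hold=1.7153 ⇒ V=1.7153 continue | (k=4,j=2): S=115.5600, (K−S)⁺=0.0000, hold=0.0000 ⇒ V=0.0000 continue | (k=4,j=3): S=138.9841, (K−S)⁺=0.0000, hold=0.0000 ⇒ V=0.0000 continue | (k=4,j=4): S=167.1563, (K−S)⁺=0.0000, hold=0.0000 ⇒ V=0.0000 continue  boundary S*=-
step 3: (k=3,j=0): S=87.6135, (K−S)⁺=0.0000, hold=5.0802 ⇒ V=5.0802 continue | (k=3,j=1): S=105.3729, (K−S)⁺=0.0000, hold=0.8810 ⇒ V=0.8810 continue | (k=3,j=2): S=126.7320, (K−S)⁺=0.0000, hold=0.0000 ⇒ V=0.0000 continue | (k=3,j=3): S=152.4207, (K−S)⁺=0.0000, hold=0.0000 ⇒ V=0.0000 continue  boundary S*=-
step 2: (k=2,j=0): S=96.0837, (K−S)⁺=0.0000, hold=3.0362 ⇒ V=3.0362 continue | (k=2,j=1): S=115.5600, (K−S)⁺=0.0000, hold=0.4524 ⇒ V=0.4524 continue | (k=2,j=2): S=138.9841, (K−S)⁺=0.0000, hold=0.0000 ⇒ V=0.0000 continue  boundary S*=-
step 1: (k=1,j=0): S=105.3729, (K−S)⁺=0.0000, hold=1.7787 ⇒ V=1.7787 continue | (k=1,j=1): S=126.7320, (K−S)⁺=0.0000, hold=0.2324 ⇒ V=0.2324 continue  boundary S*=-
step 0: (k=0,j=0): S=115.5600, (K−S)⁺=0.0000, hold=1.0262 ⇒ V=1.0262 continue  boundary S*=-

price = 1.0262
boundary = - - - - - - 66.4255
tree:
1.0262
1.7787 0.2324
3.0362 0.4524 0.0000
5.0802 0.8810 0.0000 0.0000
8.2724 1.7153 0.0000 0.0000 0.0000
12.9544 3.3400 0.0000 0.0000 0.0000 0.0000
19.0845 6.5033 0.0000 0.0000 0.0000 0.0000 0.0000
24.9402 12.6627 0.0000 0.0000 0.0000 0.0000 0.0000 0.0000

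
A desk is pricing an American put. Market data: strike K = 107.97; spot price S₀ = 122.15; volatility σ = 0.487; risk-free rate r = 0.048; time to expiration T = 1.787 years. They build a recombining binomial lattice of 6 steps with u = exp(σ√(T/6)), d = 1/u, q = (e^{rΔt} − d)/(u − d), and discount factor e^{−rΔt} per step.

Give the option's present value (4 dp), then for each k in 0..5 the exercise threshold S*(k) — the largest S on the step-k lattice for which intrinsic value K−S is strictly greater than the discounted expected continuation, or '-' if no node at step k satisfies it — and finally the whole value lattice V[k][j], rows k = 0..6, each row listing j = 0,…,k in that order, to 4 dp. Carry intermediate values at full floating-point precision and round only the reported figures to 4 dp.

price = 19.0815
boundary = - - - 55.0324 42.1884 55.0324
tree:
19.0815
27.7942 9.4795
39.1574 15.3618 2.8903
52.9376 24.2510 5.4367 0.0000
65.7816 36.8798 10.2265 0.0000 0.0000
75.6279 52.9376 19.2361 0.0000 0.0000 0.0000
83.1762 65.7816 36.1834 0.0000 0.0000 0.0000 0.0000

params: Δt=0.29783 u=1.30444 d=0.76661 q=0.46072 e^(-rΔt)=0.98581
t_6 payoffs: 83.1762 65.7816 36.1834 0.0000 0.0000 0.0000 0.0000
t_5: node(5,0) S=32.3421 payoff=75.6279 vs cont=74.0953 → 75.6279 [stop]  node(5,1) S=55.0324 payoff=52.9376 vs cont=51.4050 → 52.9376 [stop]  node(5,2) S=93.6415 payoff=14.3285 vs cont=19.2361 → 19.2361 [wait]  node(5,3) S=159.3377 payoff=0.0000 vs cont=0.0000 → 0.0000 [wait]  node(5,4) S=271.1243 payoff=0.0000 vs cont=0.0000 → 0.0000 [wait]  node(5,5) S=461.3373 payoff=0.0000 vs cont=0.0000 → 0.0000 [wait]  ⇒ S*(5)=55.0324
t_4: node(4,0) S=42.1884 payoff=65.7816 vs cont=64.2490 → 65.7816 [stop]  node(4,1) S=71.7866 payoff=36.1834 vs cont=36.8798 → 36.8798 [wait]  node(4,2) S=122.1500 payoff=0.0000 vs cont=10.2265 → 10.2265 [wait]  node(4,3) S=207.8469 payoff=0.0000 vs cont=0.0000 → 0.0000 [wait]  node(4,4) S=353.6662 payoff=0.0000 vs cont=0.0000 → 0.0000 [wait]  ⇒ S*(4)=42.1884
t_3: node(3,0) S=55.0324 payoff=52.9376 vs cont=51.7213 → 52.9376 [stop]  node(3,1) S=93.6415 payoff=14.3285 vs cont=24.2510 → 24.2510 [wait]  node(3,2) S=159.3377 payoff=0.0000 vs cont=5.4367 → 5.4367 [wait]  node(3,3) S=271.1243 payoff=0.0000 vs cont=0.0000 → 0.0000 [wait]  ⇒ S*(3)=55.0324
t_2: node(2,0) S=71.7866 payoff=36.1834 vs cont=39.1574 → 39.1574 [wait]  node(2,1) S=122.1500 payoff=0.0000 vs cont=15.3618 → 15.3618 [wait]  node(2,2) S=207.8469 payoff=0.0000 vs cont=2.8903 → 2.8903 [wait]  ⇒ S*(2)=-
t_1: node(1,0) S=93.6415 payoff=14.3285 vs cont=27.7942 → 27.7942 [wait]  node(1,1) S=159.3377 payoff=0.0000 vs cont=9.4795 → 9.4795 [wait]  ⇒ S*(1)=-
t_0: node(0,0) S=122.1500 payoff=0.0000 vs cont=19.0815 → 19.0815 [wait]  ⇒ S*(0)=-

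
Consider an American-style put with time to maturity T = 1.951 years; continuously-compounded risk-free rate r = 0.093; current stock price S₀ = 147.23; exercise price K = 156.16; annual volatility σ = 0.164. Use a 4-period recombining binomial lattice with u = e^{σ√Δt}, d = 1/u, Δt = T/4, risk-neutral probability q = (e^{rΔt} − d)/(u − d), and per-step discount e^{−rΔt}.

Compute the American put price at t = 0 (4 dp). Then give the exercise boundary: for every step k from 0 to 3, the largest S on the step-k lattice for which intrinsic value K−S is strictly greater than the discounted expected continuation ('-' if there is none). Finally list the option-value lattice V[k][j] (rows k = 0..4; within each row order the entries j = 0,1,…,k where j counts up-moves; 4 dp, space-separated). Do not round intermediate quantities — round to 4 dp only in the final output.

price = 10.0350
boundary = - 131.2967 117.0878 131.2967
tree:
10.0350
24.8633 3.5391
39.0722 9.5503 0.8692
51.7435 24.8633 2.7861 0.0000
63.0435 39.0722 8.9300 0.0000 0.0000

Δt=0.48775, u=1.12135, d=0.89178, q=0.67353, disc=e^(-rΔt)=0.95565
k=4 terminal: V=max(K-S,0) → 63.0435 39.0722 8.9300 0.0000 0.0000
k=3: j=0 S=104.4165 intr=51.7435 cont=44.8182 V=51.7435[EX]; j=1 S=131.2967 intr=24.8633 cont=17.9380 V=24.8633[EX]; j=2 S=165.0968 intr=0.0000 cont=2.7861 V=2.7861[hold]; j=3 S=207.5982 intr=0.0000 cont=0.0000 V=0.0000[hold]  S*(3)=131.2967
k=2: j=0 S=117.0878 intr=39.0722 cont=32.1470 V=39.0722[EX]; j=1 S=147.2300 intr=8.9300 cont=9.5503 V=9.5503[hold]; j=2 S=185.1318 intr=0.0000 cont=0.8692 V=0.8692[hold]  S*(2)=117.0878
k=1: j=0 S=131.2967 intr=24.8633 cont=18.3373 V=24.8633[EX]; j=1 S=165.0968 intr=0.0000 cont=3.5391 V=3.5391[hold]  S*(1)=131.2967
k=0: j=0 S=147.2300 intr=8.9300 cont=10.0350 V=10.0350[hold]  S*(0)=-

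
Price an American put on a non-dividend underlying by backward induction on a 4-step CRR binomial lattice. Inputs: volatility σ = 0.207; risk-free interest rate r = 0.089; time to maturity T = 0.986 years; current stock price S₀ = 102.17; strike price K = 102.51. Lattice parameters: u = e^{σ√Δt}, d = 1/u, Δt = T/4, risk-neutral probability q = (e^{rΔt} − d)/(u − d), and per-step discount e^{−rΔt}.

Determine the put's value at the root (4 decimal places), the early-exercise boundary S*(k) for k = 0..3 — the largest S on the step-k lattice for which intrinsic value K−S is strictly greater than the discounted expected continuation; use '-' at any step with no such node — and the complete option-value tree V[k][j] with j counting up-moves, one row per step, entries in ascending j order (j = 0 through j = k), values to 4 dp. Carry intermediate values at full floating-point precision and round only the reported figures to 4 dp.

Δt=0.24650  u=1.10824  d=0.90233  q=0.58205  discount=0.97830
step 4 (expiry): payoffs max(K−S,0) = 34.7788 19.3229 0.3400 0.0000 0.0000
step 3: (k=3,j=0): S=75.0624, (K−S)⁺=27.4476, hold=25.2232 ⇒ V=27.4476 exercise | (k=3,j=1): S=92.1912, (K−S)⁺=10.3188, hold=8.0943 ⇒ V=10.3188 exercise | (k=3,j=2): S=113.2289, (K−S)⁺=0.0000, hold=0.1390 ⇒ V=0.1390 continue | (k=3,j=3): S=139.0672, (K−S)⁺=0.0000, hold=0.0000 ⇒ V=0.0000 continue  boundary S*=92.1912
step 2: (k=2,j=0): S=83.1871, (K−S)⁺=19.3229, hold=17.0985 ⇒ V=19.3229 exercise | (k=2,j=1): S=102.1700, (K−S)⁺=0.3400, hold=4.2983 ⇒ V=4.2983 continue | (k=2,j=2): S=125.4847, (K−S)⁺=0.0000, hold=0.0568 ⇒ V=0.0568 continue  boundary S*=83.1871
step 1: (k=1,j=0): S=92.1912, (K−S)⁺=10.3188, hold=10.3483 ⇒ V=10.3483 continue | (k=1,j=1): S=113.2289, (K−S)⁺=0.0000, hold=1.7898 ⇒ V=1.7898 continue  boundary S*=-
step 0: (k=0,j=0): S=102.1700, (K−S)⁺=0.3400, hold=5.2504 ⇒ V=5.2504 continue  boundary S*=-

price = 5.2504
boundary = - - 83.1871 92.1912
tree:
5.2504
10.3483 1.7898
19.3229 4.2983 0.0568
27.4476 10.3188 0.1390 0.0000
34.7788 19.3229 0.3400 0.0000 0.0000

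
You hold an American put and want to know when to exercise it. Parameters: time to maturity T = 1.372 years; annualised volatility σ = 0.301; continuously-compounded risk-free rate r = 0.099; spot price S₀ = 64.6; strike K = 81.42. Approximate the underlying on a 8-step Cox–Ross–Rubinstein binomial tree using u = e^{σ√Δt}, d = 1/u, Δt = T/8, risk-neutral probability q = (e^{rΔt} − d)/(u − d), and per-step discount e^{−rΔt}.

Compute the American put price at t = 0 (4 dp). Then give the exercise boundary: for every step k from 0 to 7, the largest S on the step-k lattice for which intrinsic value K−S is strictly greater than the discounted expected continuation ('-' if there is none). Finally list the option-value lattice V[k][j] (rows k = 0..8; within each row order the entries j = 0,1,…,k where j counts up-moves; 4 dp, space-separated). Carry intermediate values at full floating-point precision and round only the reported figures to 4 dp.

price = 16.8758
boundary = - 57.0292 64.6000 57.0292 64.6000 57.0292 64.6000 73.1759
tree:
16.8758
24.3908 10.9441
31.0744 16.8200 6.2344
36.9747 24.3908 10.4407 2.8120
42.1835 31.0744 16.8200 5.2816 0.7757
46.7819 36.9747 24.3908 9.6313 1.7054 0.0000
50.8413 42.1835 31.0744 16.8200 3.7496 0.0000 0.0000
54.4250 46.7819 36.9747 24.3908 8.2441 0.0000 0.0000 0.0000
57.5887 50.8413 42.1835 31.0744 16.8200 0.0000 0.0000 0.0000 0.0000

Δt=0.17150, u=1.13275, d=0.88280, q=0.53738, disc=e^(-rΔt)=0.98316
k=8 terminal: V=max(K-S,0) → 57.5887 50.8413 42.1835 31.0744 16.8200 0.0000 0.0000 0.0000 0.0000
k=7: j=0 S=26.9950 intr=54.4250 cont=53.0543 V=54.4250[EX]; j=1 S=34.6381 intr=46.7819 cont=45.4111 V=46.7819[EX]; j=2 S=44.4453 intr=36.9747 cont=35.6040 V=36.9747[EX]; j=3 S=57.0292 intr=24.3908 cont=23.0201 V=24.3908[EX]; j=4 S=73.1759 intr=8.2441 cont=7.6502 V=8.2441[EX]; j=5 S=93.8943 intr=0.0000 cont=0.0000 V=0.0000[hold]; j=6 S=120.4788 intr=0.0000 cont=0.0000 V=0.0000[hold]; j=7 S=154.5901 intr=0.0000 cont=0.0000 V=0.0000[hold]  S*(7)=73.1759
k=6: j=0 S=30.5787 intr=50.8413 cont=49.4706 V=50.8413[EX]; j=1 S=39.2365 intr=42.1835 cont=40.8128 V=42.1835[EX]; j=2 S=50.3456 intr=31.0744 cont=29.7037 V=31.0744[EX]; j=3 S=64.6000 intr=16.8200 cont=15.4493 V=16.8200[EX]; j=4 S=82.8903 intr=0.0000 cont=3.7496 V=3.7496[hold]; j=5 S=106.3592 intr=0.0000 cont=0.0000 V=0.0000[hold]; j=6 S=136.4728 intr=0.0000 cont=0.0000 V=0.0000[hold]  S*(6)=64.6000
k=5: j=0 S=34.6381 intr=46.7819 cont=45.4111 V=46.7819[EX]; j=1 S=44.4453 intr=36.9747 cont=35.6040 V=36.9747[EX]; j=2 S=57.0292 intr=24.3908 cont=23.0201 V=24.3908[EX]; j=3 S=73.1759 intr=8.2441 cont=9.6313 V=9.6313[hold]; j=4 S=93.8943 intr=0.0000 cont=1.7054 V=1.7054[hold]; j=5 S=120.4788 intr=0.0000 cont=0.0000 V=0.0000[hold]  S*(5)=57.0292
k=4: j=0 S=39.2365 intr=42.1835 cont=40.8128 V=42.1835[EX]; j=1 S=50.3456 intr=31.0744 cont=29.7037 V=31.0744[EX]; j=2 S=64.6000 intr=16.8200 cont=16.1822 V=16.8200[EX]; j=3 S=82.8903 intr=0.0000 cont=5.2816 V=5.2816[hold]; j=4 S=106.3592 intr=0.0000 cont=0.7757 V=0.7757[hold]  S*(4)=64.6000
k=3: j=0 S=44.4453 intr=36.9747 cont=35.6040 V=36.9747[EX]; j=1 S=57.0292 intr=24.3908 cont=23.0201 V=24.3908[EX]; j=2 S=73.1759 intr=8.2441 cont=10.4407 V=10.4407[hold]; j=3 S=93.8943 intr=0.0000 cont=2.8120 V=2.8120[hold]  S*(3)=57.0292
k=2: j=0 S=50.3456 intr=31.0744 cont=29.7037 V=31.0744[EX]; j=1 S=64.6000 intr=16.8200 cont=16.6098 V=16.8200[EX]; j=2 S=82.8903 intr=0.0000 cont=6.2344 V=6.2344[hold]  S*(2)=64.6000
k=1: j=0 S=57.0292 intr=24.3908 cont=23.0201 V=24.3908[EX]; j=1 S=73.1759 intr=8.2441 cont=10.9441 V=10.9441[hold]  S*(1)=57.0292
k=0: j=0 S=64.6000 intr=16.8200 cont=16.8758 V=16.8758[hold]  S*(0)=-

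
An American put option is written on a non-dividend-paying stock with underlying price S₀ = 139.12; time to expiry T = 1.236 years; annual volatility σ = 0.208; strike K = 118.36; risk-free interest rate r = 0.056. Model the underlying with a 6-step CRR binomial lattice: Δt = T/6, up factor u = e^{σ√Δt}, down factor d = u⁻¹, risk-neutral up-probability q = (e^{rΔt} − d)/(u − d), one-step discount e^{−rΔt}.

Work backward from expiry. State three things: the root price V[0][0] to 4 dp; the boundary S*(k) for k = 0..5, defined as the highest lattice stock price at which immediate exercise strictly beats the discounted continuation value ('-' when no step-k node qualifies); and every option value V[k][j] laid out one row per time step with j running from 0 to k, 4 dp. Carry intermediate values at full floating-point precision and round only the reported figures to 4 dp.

price = 2.6498
boundary = - - - - 95.3653 104.8070
tree:
2.6498
4.7693 0.8852
8.3715 1.7762 0.1385
14.2090 3.5347 0.3030 0.0000
22.9947 6.9643 0.6632 0.0000 0.0000
31.5858 13.5530 1.4514 0.0000 0.0000 0.0000
39.4029 22.9947 3.1766 0.0000 0.0000 0.0000 0.0000

Δt=0.20600, u=1.09901, d=0.90991, q=0.53778, disc=e^(-rΔt)=0.98853
k=6 terminal: V=max(K-S,0) → 39.4029 22.9947 3.1766 0.0000 0.0000 0.0000 0.0000
k=5: j=0 S=86.7742 intr=31.5858 cont=30.2282 V=31.5858[EX]; j=1 S=104.8070 intr=13.5530 cont=12.1954 V=13.5530[EX]; j=2 S=126.5872 intr=0.0000 cont=1.4514 V=1.4514[hold]; j=3 S=152.8936 intr=0.0000 cont=0.0000 V=0.0000[hold]; j=4 S=184.6668 intr=0.0000 cont=0.0000 V=0.0000[hold]; j=5 S=223.0429 intr=0.0000 cont=0.0000 V=0.0000[hold]  S*(5)=104.8070
k=4: j=0 S=95.3653 intr=22.9947 cont=21.6371 V=22.9947[EX]; j=1 S=115.1834 intr=3.1766 cont=6.9643 V=6.9643[hold]; j=2 S=139.1200 intr=0.0000 cont=0.6632 V=0.6632[hold]; j=3 S=168.0309 intr=0.0000 cont=0.0000 V=0.0000[hold]; j=4 S=202.9498 intr=0.0000 cont=0.0000 V=0.0000[hold]  S*(4)=95.3653
k=3: j=0 S=104.8070 intr=13.5530 cont=14.2090 V=14.2090[hold]; j=1 S=126.5872 intr=0.0000 cont=3.5347 V=3.5347[hold]; j=2 S=152.8936 intr=0.0000 cont=0.3030 V=0.3030[hold]; j=3 S=184.6668 intr=0.0000 cont=0.0000 V=0.0000[hold]  S*(3)=-
k=2: j=0 S=115.1834 intr=3.1766 cont=8.3715 V=8.3715[hold]; j=1 S=139.1200 intr=0.0000 cont=1.7762 V=1.7762[hold]; j=2 S=168.0309 intr=0.0000 cont=0.1385 V=0.1385[hold]  S*(2)=-
k=1: j=0 S=126.5872 intr=0.0000 cont=4.7693 V=4.7693[hold]; j=1 S=152.8936 intr=0.0000 cont=0.8852 V=0.8852[hold]  S*(1)=-
k=0: j=0 S=139.1200 intr=0.0000 cont=2.6498 V=2.6498[hold]  S*(0)=-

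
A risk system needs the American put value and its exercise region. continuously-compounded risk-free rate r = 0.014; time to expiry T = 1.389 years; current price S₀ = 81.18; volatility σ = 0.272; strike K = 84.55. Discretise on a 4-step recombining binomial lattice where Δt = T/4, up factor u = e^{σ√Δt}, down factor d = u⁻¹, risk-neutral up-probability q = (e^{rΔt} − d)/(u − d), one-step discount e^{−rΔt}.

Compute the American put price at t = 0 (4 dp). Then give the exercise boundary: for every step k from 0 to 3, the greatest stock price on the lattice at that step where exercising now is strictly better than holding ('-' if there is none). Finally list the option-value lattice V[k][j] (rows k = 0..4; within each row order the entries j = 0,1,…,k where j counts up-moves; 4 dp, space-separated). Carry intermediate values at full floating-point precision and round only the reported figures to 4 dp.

Δt=0.34725, u=1.17384, d=0.85190, q=0.47515, disc=e^(-rΔt)=0.99515
k=4 terminal: V=max(K-S,0) → 41.7930 25.6347 3.3700 0.0000 0.0000
k=3: j=0 S=50.1901 intr=34.3599 cont=33.9499 V=34.3599[EX]; j=1 S=69.1574 intr=15.3926 cont=14.9826 V=15.3926[EX]; j=2 S=95.2927 intr=0.0000 cont=1.7602 V=1.7602[hold]; j=3 S=131.3047 intr=0.0000 cont=0.0000 V=0.0000[hold]  S*(3)=69.1574
k=2: j=0 S=58.9153 intr=25.6347 cont=25.2246 V=25.6347[EX]; j=1 S=81.1800 intr=3.3700 cont=8.8719 V=8.8719[hold]; j=2 S=111.8587 intr=0.0000 cont=0.9193 V=0.9193[hold]  S*(2)=58.9153
k=1: j=0 S=69.1574 intr=15.3926 cont=17.5841 V=17.5841[hold]; j=1 S=95.2927 intr=0.0000 cont=5.0685 V=5.0685[hold]  S*(1)=-
k=0: j=0 S=81.1800 intr=3.3700 cont=11.5809 V=11.5809[hold]  S*(0)=-

price = 11.5809
boundary = - - 58.9153 69.1574
tree:
11.5809
17.5841 5.0685
25.6347 8.8719 0.9193
34.3599 15.3926 1.7602 0.0000
41.7930 25.6347 3.3700 0.0000 0.0000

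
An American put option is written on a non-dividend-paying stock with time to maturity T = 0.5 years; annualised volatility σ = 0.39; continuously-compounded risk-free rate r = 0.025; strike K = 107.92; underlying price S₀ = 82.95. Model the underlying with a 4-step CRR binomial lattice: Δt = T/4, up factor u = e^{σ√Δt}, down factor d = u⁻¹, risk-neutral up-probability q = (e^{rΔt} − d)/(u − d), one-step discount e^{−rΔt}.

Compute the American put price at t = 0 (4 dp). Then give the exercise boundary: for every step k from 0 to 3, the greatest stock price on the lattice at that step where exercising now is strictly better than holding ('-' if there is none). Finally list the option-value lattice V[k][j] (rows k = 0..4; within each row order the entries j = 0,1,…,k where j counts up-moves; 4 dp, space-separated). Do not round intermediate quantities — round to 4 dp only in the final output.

params: Δt=0.12500 u=1.14784 d=0.87120 q=0.47690 e^(-rΔt)=0.99688
t_4 payoffs: 60.1358 44.9621 24.9700 0.0000 0.0000
t_3: node(3,0) S=54.8488 payoff=53.0712 vs cont=52.7345 → 53.0712 [stop]  node(3,1) S=72.2659 payoff=35.6541 vs cont=35.3174 → 35.6541 [stop]  node(3,2) S=95.2137 payoff=12.7063 vs cont=13.0211 → 13.0211 [wait]  node(3,3) S=125.4485 payoff=0.0000 vs cont=0.0000 → 0.0000 [wait]  ⇒ S*(3)=72.2659
t_2: node(2,0) S=62.9579 payoff=44.9621 vs cont=44.6254 → 44.9621 [stop]  node(2,1) S=82.9500 payoff=24.9700 vs cont=24.7830 → 24.9700 [stop]  node(2,2) S=109.2905 payoff=0.0000 vs cont=6.7901 → 6.7901 [wait]  ⇒ S*(2)=82.9500
t_1: node(1,0) S=72.2659 payoff=35.6541 vs cont=35.3174 → 35.6541 [stop]  node(1,1) S=95.2137 payoff=12.7063 vs cont=16.2492 → 16.2492 [wait]  ⇒ S*(1)=72.2659
t_0: node(0,0) S=82.9500 payoff=24.9700 vs cont=26.3176 → 26.3176 [wait]  ⇒ S*(0)=-

price = 26.3176
boundary = - 72.2659 82.9500 72.2659
tree:
26.3176
35.6541 16.2492
44.9621 24.9700 6.7901
53.0712 35.6541 13.0211 0.0000
60.1358 44.9621 24.9700 0.0000 0.0000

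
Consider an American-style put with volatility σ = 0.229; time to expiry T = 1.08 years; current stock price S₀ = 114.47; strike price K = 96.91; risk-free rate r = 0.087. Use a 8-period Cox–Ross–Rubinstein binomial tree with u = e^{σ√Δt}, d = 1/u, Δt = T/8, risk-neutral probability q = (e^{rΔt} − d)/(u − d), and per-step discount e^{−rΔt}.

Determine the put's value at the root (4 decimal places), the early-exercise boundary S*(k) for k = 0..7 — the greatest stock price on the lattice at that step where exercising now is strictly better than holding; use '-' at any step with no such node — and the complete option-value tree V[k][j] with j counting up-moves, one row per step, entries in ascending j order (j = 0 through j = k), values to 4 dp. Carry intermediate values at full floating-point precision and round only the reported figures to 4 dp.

Δt=0.13500, u=1.08778, d=0.91930, q=0.54910, disc=e^(-rΔt)=0.98832
k=8 terminal: V=max(K-S,0) → 38.5172 27.8157 15.1529 0.1694 0.0000 0.0000 0.0000 0.0000 0.0000
k=7: j=0 S=63.5186 intr=33.3914 cont=32.2598 V=33.3914[EX]; j=1 S=75.1595 intr=21.7505 cont=20.6189 V=21.7505[EX]; j=2 S=88.9339 intr=7.9761 cont=6.8446 V=7.9761[EX]; j=3 S=105.2326 intr=0.0000 cont=0.0755 V=0.0755[hold]; j=4 S=124.5183 intr=0.0000 cont=0.0000 V=0.0000[hold]; j=5 S=147.3385 intr=0.0000 cont=0.0000 V=0.0000[hold]; j=6 S=174.3409 intr=0.0000 cont=0.0000 V=0.0000[hold]; j=7 S=206.2920 intr=0.0000 cont=0.0000 V=0.0000[hold]  S*(7)=88.9339
k=6: j=0 S=69.0943 intr=27.8157 cont=26.6841 V=27.8157[EX]; j=1 S=81.7571 intr=15.1529 cont=14.0213 V=15.1529[EX]; j=2 S=96.7406 intr=0.1694 cont=3.5954 V=3.5954[hold]; j=3 S=114.4700 intr=0.0000 cont=0.0336 V=0.0336[hold]; j=4 S=135.4487 intr=0.0000 cont=0.0000 V=0.0000[hold]; j=5 S=160.2720 intr=0.0000 cont=0.0000 V=0.0000[hold]; j=6 S=189.6448 intr=0.0000 cont=0.0000 V=0.0000[hold]  S*(6)=81.7571
k=5: j=0 S=75.1595 intr=21.7505 cont=20.6189 V=21.7505[EX]; j=1 S=88.9339 intr=7.9761 cont=8.7038 V=8.7038[hold]; j=2 S=105.2326 intr=0.0000 cont=1.6205 V=1.6205[hold]; j=3 S=124.5183 intr=0.0000 cont=0.0150 V=0.0150[hold]; j=4 S=147.3385 intr=0.0000 cont=0.0000 V=0.0000[hold]; j=5 S=174.3409 intr=0.0000 cont=0.0000 V=0.0000[hold]  S*(5)=75.1595
k=4: j=0 S=81.7571 intr=15.1529 cont=14.4162 V=15.1529[EX]; j=1 S=96.7406 intr=0.1694 cont=4.7582 V=4.7582[hold]; j=2 S=114.4700 intr=0.0000 cont=0.7303 V=0.7303[hold]; j=3 S=135.4487 intr=0.0000 cont=0.0067 V=0.0067[hold]; j=4 S=160.2720 intr=0.0000 cont=0.0000 V=0.0000[hold]  S*(4)=81.7571
k=3: j=0 S=88.9339 intr=7.9761 cont=9.3349 V=9.3349[hold]; j=1 S=105.2326 intr=0.0000 cont=2.5167 V=2.5167[hold]; j=2 S=124.5183 intr=0.0000 cont=0.3291 V=0.3291[hold]; j=3 S=147.3385 intr=0.0000 cont=0.0030 V=0.0030[hold]  S*(3)=-
k=2: j=0 S=96.7406 intr=0.1694 cont=5.5257 V=5.5257[hold]; j=1 S=114.4700 intr=0.0000 cont=1.3001 V=1.3001[hold]; j=2 S=135.4487 intr=0.0000 cont=0.1483 V=0.1483[hold]  S*(2)=-
k=1: j=0 S=105.2326 intr=0.0000 cont=3.1680 V=3.1680[hold]; j=1 S=124.5183 intr=0.0000 cont=0.6598 V=0.6598[hold]  S*(1)=-
k=0: j=0 S=114.4700 intr=0.0000 cont=1.7699 V=1.7699[hold]  S*(0)=-

price = 1.7699
boundary = - - - - 81.7571 75.1595 81.7571 88.9339
tree:
1.7699
3.1680 0.6598
5.5257 1.3001 0.1483
9.3349 2.5167 0.3291 0.0030
15.1529 4.7582 0.7303 0.0067 0.0000
21.7505 8.7038 1.6205 0.0150 0.0000 0.0000
27.8157 15.1529 3.5954 0.0336 0.0000 0.0000 0.0000
33.3914 21.7505 7.9761 0.0755 0.0000 0.0000 0.0000 0.0000
38.5172 27.8157 15.1529 0.1694 0.0000 0.0000 0.0000 0.0000 0.0000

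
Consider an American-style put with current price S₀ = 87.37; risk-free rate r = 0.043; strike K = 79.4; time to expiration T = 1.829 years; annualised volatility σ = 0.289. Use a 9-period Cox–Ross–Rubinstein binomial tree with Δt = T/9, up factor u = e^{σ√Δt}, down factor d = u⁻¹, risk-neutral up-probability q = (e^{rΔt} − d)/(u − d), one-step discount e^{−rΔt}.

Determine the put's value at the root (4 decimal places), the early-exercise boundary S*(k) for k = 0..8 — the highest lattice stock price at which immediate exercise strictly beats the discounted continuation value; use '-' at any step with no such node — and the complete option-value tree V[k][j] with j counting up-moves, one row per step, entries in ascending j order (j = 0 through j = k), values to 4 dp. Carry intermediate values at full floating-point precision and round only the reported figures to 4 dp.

price = 7.1714
boundary = - - - - 51.8848 59.1045 51.8848 59.1045 67.3288
tree:
7.1714
10.5074 3.9752
14.9720 6.2457 1.7840
20.6642 9.5664 3.0486 0.5559
27.5152 14.2042 5.1158 1.0436 0.0800
33.8531 20.2955 8.3875 1.9477 0.1617 0.0000
39.4167 27.5152 13.3333 3.6096 0.3270 0.0000 0.0000
44.3007 33.8531 20.2955 6.6342 0.6611 0.0000 0.0000 0.0000
48.5882 39.4167 27.5152 12.0712 1.3366 0.0000 0.0000 0.0000 0.0000
52.3519 44.3007 33.8531 20.2955 2.7024 0.0000 0.0000 0.0000 0.0000 0.0000

params: Δt=0.20322 u=1.13915 d=0.87785 q=0.50106 e^(-rΔt)=0.99130
t_9 payoffs: 52.3519 44.3007 33.8531 20.2955 2.7024 0.0000 0.0000 0.0000 0.0000 0.0000
t_8: node(8,0) S=30.8118 payoff=48.5882 vs cont=47.8974 → 48.5882 [stop]  node(8,1) S=39.9833 payoff=39.4167 vs cont=38.7259 → 39.4167 [stop]  node(8,2) S=51.8848 payoff=27.5152 vs cont=26.8244 → 27.5152 [stop]  node(8,3) S=67.3288 payoff=12.0712 vs cont=11.3803 → 12.0712 [stop]  node(8,4) S=87.3700 payoff=0.0000 vs cont=1.3366 → 1.3366 [wait]  node(8,5) S=113.3766 payoff=0.0000 vs cont=0.0000 → 0.0000 [wait]  node(8,6) S=147.1244 payoff=0.0000 vs cont=0.0000 → 0.0000 [wait]  node(8,7) S=190.9177 payoff=0.0000 vs cont=0.0000 → 0.0000 [wait]  node(8,8) S=247.7464 payoff=0.0000 vs cont=0.0000 → 0.0000 [wait]  ⇒ S*(8)=67.3288
t_7: node(7,0) S=35.0993 payoff=44.3007 vs cont=43.6099 → 44.3007 [stop]  node(7,1) S=45.5469 payoff=33.8531 vs cont=33.1622 → 33.8531 [stop]  node(7,2) S=59.1045 payoff=20.2955 vs cont=19.6047 → 20.2955 [stop]  node(7,3) S=76.6976 payoff=2.7024 vs cont=6.6342 → 6.6342 [wait]  node(7,4) S=99.5275 payoff=0.0000 vs cont=0.6611 → 0.6611 [wait]  node(7,5) S=129.1529 payoff=0.0000 vs cont=0.0000 → 0.0000 [wait]  node(7,6) S=167.5967 payoff=0.0000 vs cont=0.0000 → 0.0000 [wait]  node(7,7) S=217.4837 payoff=0.0000 vs cont=0.0000 → 0.0000 [wait]  ⇒ S*(7)=59.1045
t_6: node(6,0) S=39.9833 payoff=39.4167 vs cont=38.7259 → 39.4167 [stop]  node(6,1) S=51.8848 payoff=27.5152 vs cont=26.8244 → 27.5152 [stop]  node(6,2) S=67.3288 payoff=12.0712 vs cont=13.3333 → 13.3333 [wait]  node(6,3) S=87.3700 payoff=0.0000 vs cont=3.6096 → 3.6096 [wait]  node(6,4) S=113.3766 payoff=0.0000 vs cont=0.3270 → 0.3270 [wait]  node(6,5) S=147.1244 payoff=0.0000 vs cont=0.0000 → 0.0000 [wait]  node(6,6) S=190.9177 payoff=0.0000 vs cont=0.0000 → 0.0000 [wait]  ⇒ S*(6)=51.8848
t_5: node(5,0) S=45.5469 payoff=33.8531 vs cont=33.1622 → 33.8531 [stop]  node(5,1) S=59.1045 payoff=20.2955 vs cont=20.2316 → 20.2955 [stop]  node(5,2) S=76.6976 payoff=2.7024 vs cont=8.3875 → 8.3875 [wait]  node(5,3) S=99.5275 payoff=0.0000 vs cont=1.9477 → 1.9477 [wait]  node(5,4) S=129.1529 payoff=0.0000 vs cont=0.1617 → 0.1617 [wait]  node(5,5) S=167.5967 payoff=0.0000 vs cont=0.0000 → 0.0000 [wait]  ⇒ S*(5)=59.1045
t_4: node(4,0) S=51.8848 payoff=27.5152 vs cont=26.8244 → 27.5152 [stop]  node(4,1) S=67.3288 payoff=12.0712 vs cont=14.2042 → 14.2042 [wait]  node(4,2) S=87.3700 payoff=0.0000 vs cont=5.1158 → 5.1158 [wait]  node(4,3) S=113.3766 payoff=0.0000 vs cont=1.0436 → 1.0436 [wait]  node(4,4) S=147.1244 payoff=0.0000 vs cont=0.0800 → 0.0800 [wait]  ⇒ S*(4)=51.8848
t_3: node(3,0) S=59.1045 payoff=20.2955 vs cont=20.6642 → 20.6642 [wait]  node(3,1) S=76.6976 payoff=2.7024 vs cont=9.5664 → 9.5664 [wait]  node(3,2) S=99.5275 payoff=0.0000 vs cont=3.0486 → 3.0486 [wait]  node(3,3) S=129.1529 payoff=0.0000 vs cont=0.5559 → 0.5559 [wait]  ⇒ S*(3)=-
t_2: node(2,0) S=67.3288 payoff=12.0712 vs cont=14.9720 → 14.9720 [wait]  node(2,1) S=87.3700 payoff=0.0000 vs cont=6.2457 → 6.2457 [wait]  node(2,2) S=113.3766 payoff=0.0000 vs cont=1.7840 → 1.7840 [wait]  ⇒ S*(2)=-
t_1: node(1,0) S=76.6976 payoff=2.7024 vs cont=10.5074 → 10.5074 [wait]  node(1,1) S=99.5275 payoff=0.0000 vs cont=3.9752 → 3.9752 [wait]  ⇒ S*(1)=-
t_0: node(0,0) S=87.3700 payoff=0.0000 vs cont=7.1714 → 7.1714 [wait]  ⇒ S*(0)=-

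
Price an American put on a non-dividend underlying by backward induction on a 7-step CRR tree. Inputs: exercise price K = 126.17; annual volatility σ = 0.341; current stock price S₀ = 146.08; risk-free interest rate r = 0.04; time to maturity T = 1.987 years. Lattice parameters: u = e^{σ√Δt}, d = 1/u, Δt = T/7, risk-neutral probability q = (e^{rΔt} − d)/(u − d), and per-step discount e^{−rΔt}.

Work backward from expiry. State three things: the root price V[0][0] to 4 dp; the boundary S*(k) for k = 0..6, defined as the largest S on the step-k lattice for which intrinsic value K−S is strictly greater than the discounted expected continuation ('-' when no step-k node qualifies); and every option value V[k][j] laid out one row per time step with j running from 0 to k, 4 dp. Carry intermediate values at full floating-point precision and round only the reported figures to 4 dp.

price = 13.4570
boundary = - - - - 70.6289 84.7002 101.5749
tree:
13.4570
20.2458 6.5921
29.5394 10.8908 2.1999
41.4862 17.5965 4.0536 0.2908
55.5411 27.5938 7.4349 0.5722 0.0000
67.2748 41.4698 13.5644 1.1258 0.0000 0.0000
77.0591 55.5411 24.5951 2.2151 0.0000 0.0000 0.0000
85.2179 67.2748 41.4698 4.3584 0.0000 0.0000 0.0000 0.0000

Δt=0.28386  u=1.19923  d=0.83387  q=0.48596  discount=0.98871
step 7 (expiry): payoffs max(K−S,0) = 85.2179 67.2748 41.4698 4.3584 0.0000 0.0000 0.0000 0.0000
step 6: (k=6,j=0): S=49.1109, (K−S)⁺=77.0591, hold=75.6346 ⇒ V=77.0591 exercise | (k=6,j=1): S=70.6289, (K−S)⁺=55.5411, hold=54.1167 ⇒ V=55.5411 exercise | (k=6,j=2): S=101.5749, (K−S)⁺=24.5951, hold=23.1706 ⇒ V=24.5951 exercise | (k=6,j=3): S=146.0800, (K−S)⁺=0.0000, hold=2.2151 ⇒ V=2.2151 continue | (k=6,j=4): S=210.0850, (K−S)⁺=0.0000, hold=0.0000 ⇒ V=0.0000 continue | (k=6,j=5): S=302.1337, (K−S)⁺=0.0000, hold=0.0000 ⇒ V=0.0000 continue | (k=6,j=6): S=434.5136, (K−S)⁺=0.0000, hold=0.0000 ⇒ V=0.0000 continue  boundary S*=101.5749
step 5: (k=5,j=0): S=58.8952, (K−S)⁺=67.2748, hold=65.8503 ⇒ V=67.2748 exercise | (k=5,j=1): S=84.7002, (K−S)⁺=41.4698, hold=40.0453 ⇒ V=41.4698 exercise | (k=5,j=2): S=121.8116, (K−S)⁺=4.3584, hold=13.5644 ⇒ V=13.5644 continue | (k=5,j=3): S=175.1834, (K−S)⁺=0.0000, hold=1.1258 ⇒ V=1.1258 continue | (k=5,j=4): S=251.9400, (K−S)⁺=0.0000, hold=0.0000 ⇒ V=0.0000 continue | (k=5,j=5): S=362.3275, (K−S)⁺=0.0000, hold=0.0000 ⇒ V=0.0000 continue  boundary S*=84.7002
step 4: (k=4,j=0): S=70.6289, (K−S)⁺=55.5411, hold=54.1167 ⇒ V=55.5411 exercise | (k=4,j=1): S=101.5749, (K−S)⁺=24.5951, hold=27.5938 ⇒ V=27.5938 continue | (k=4,j=2): S=146.0800, (K−S)⁺=0.0000, hold=7.4349 ⇒ V=7.4349 continue | (k=4,j=3): S=210.0850, (K−S)⁺=0.0000, hold=0.5722 ⇒ V=0.5722 continue | (k=4,j=4): S=302.1337, (K−S)⁺=0.0000, hold=0.0000 ⇒ V=0.0000 continue  boundary S*=70.6289
step 3: (k=3,j=0): S=84.7002, (K−S)⁺=41.4698, hold=41.4862 ⇒ V=41.4862 continue | (k=3,j=1): S=121.8116, (K−S)⁺=4.3584, hold=17.5965 ⇒ V=17.5965 continue | (k=3,j=2): S=175.1834, (K−S)⁺=0.0000, hold=4.0536 ⇒ V=4.0536 continue | (k=3,j=3): S=251.9400, (K−S)⁺=0.0000, hold=0.2908 ⇒ V=0.2908 continue  boundary S*=-
step 2: (k=2,j=0): S=101.5749, (K−S)⁺=24.5951, hold=29.5394 ⇒ V=29.5394 continue | (k=2,j=1): S=146.0800, (K−S)⁺=0.0000, hold=10.8908 ⇒ V=10.8908 continue | (k=2,j=2): S=210.0850, (K−S)⁺=0.0000, hold=2.1999 ⇒ V=2.1999 continue  boundary S*=-
step 1: (k=1,j=0): S=121.8116, (K−S)⁺=4.3584, hold=20.2458 ⇒ V=20.2458 continue | (k=1,j=1): S=175.1834, (K−S)⁺=0.0000, hold=6.5921 ⇒ V=6.5921 continue  boundary S*=-
step 0: (k=0,j=0): S=146.0800, (K−S)⁺=0.0000, hold=13.4570 ⇒ V=13.4570 continue  boundary S*=-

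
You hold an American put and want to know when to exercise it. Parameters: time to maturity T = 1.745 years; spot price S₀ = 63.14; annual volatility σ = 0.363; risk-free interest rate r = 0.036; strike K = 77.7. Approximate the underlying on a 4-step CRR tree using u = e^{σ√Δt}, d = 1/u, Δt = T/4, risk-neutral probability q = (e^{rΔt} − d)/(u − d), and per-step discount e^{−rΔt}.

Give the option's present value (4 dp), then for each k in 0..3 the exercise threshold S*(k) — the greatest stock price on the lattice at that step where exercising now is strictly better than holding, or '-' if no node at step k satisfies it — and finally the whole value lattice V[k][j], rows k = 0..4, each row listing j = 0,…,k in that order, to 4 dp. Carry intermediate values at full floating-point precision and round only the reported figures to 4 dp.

params: Δt=0.43625 u=1.27094 d=0.78682 q=0.47304 e^(-rΔt)=0.98442
t_4 payoffs: 53.5008 38.6112 14.5600 0.0000 0.0000
t_3: node(3,0) S=30.7558 payoff=46.9442 vs cont=45.7335 → 46.9442 [stop]  node(3,1) S=49.6797 payoff=28.0203 vs cont=26.8096 → 28.0203 [stop]  node(3,2) S=80.2473 payoff=0.0000 vs cont=7.5530 → 7.5530 [wait]  node(3,3) S=129.6230 payoff=0.0000 vs cont=0.0000 → 0.0000 [wait]  ⇒ S*(3)=49.6797
t_2: node(2,0) S=39.0888 payoff=38.6112 vs cont=37.4004 → 38.6112 [stop]  node(2,1) S=63.1400 payoff=14.5600 vs cont=18.0526 → 18.0526 [wait]  node(2,2) S=101.9897 payoff=0.0000 vs cont=3.9181 → 3.9181 [wait]  ⇒ S*(2)=39.0888
t_1: node(1,0) S=49.6797 payoff=28.0203 vs cont=28.4360 → 28.4360 [wait]  node(1,1) S=80.2473 payoff=0.0000 vs cont=11.1893 → 11.1893 [wait]  ⇒ S*(1)=-
t_0: node(0,0) S=63.1400 payoff=14.5600 vs cont=19.9616 → 19.9616 [wait]  ⇒ S*(0)=-

price = 19.9616
boundary = - - 39.0888 49.6797
tree:
19.9616
28.4360 11.1893
38.6112 18.0526 3.9181
46.9442 28.0203 7.5530 0.0000
53.5008 38.6112 14.5600 0.0000 0.0000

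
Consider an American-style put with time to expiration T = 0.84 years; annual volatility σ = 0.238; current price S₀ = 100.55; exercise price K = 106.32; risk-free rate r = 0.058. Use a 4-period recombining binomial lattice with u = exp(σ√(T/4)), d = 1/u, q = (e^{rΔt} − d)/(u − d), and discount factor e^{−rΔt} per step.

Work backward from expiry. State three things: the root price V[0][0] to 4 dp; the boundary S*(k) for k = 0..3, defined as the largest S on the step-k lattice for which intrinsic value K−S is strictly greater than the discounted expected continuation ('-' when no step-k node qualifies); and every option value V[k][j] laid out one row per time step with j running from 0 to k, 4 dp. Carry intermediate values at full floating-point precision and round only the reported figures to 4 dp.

Δt=0.21000, u=1.11524, d=0.89667, q=0.52883, disc=e^(-rΔt)=0.98789
k=4 terminal: V=max(K-S,0) → 41.3196 25.4757 5.7700 0.0000 0.0000
k=3: j=0 S=72.4908 intr=33.8292 cont=32.5421 V=33.8292[EX]; j=1 S=90.1604 intr=16.1596 cont=14.8725 V=16.1596[EX]; j=2 S=112.1369 intr=0.0000 cont=2.6857 V=2.6857[hold]; j=3 S=139.4702 intr=0.0000 cont=0.0000 V=0.0000[hold]  S*(3)=90.1604
k=2: j=0 S=80.8443 intr=25.4757 cont=24.1886 V=25.4757[EX]; j=1 S=100.5500 intr=5.7700 cont=8.9249 V=8.9249[hold]; j=2 S=125.0590 intr=0.0000 cont=1.2501 V=1.2501[hold]  S*(2)=80.8443
k=1: j=0 S=90.1604 intr=16.1596 cont=16.5207 V=16.5207[hold]; j=1 S=112.1369 intr=0.0000 cont=4.8073 V=4.8073[hold]  S*(1)=-
k=0: j=0 S=100.5500 intr=5.7700 cont=10.2013 V=10.2013[hold]  S*(0)=-

price = 10.2013
boundary = - - 80.8443 90.1604
tree:
10.2013
16.5207 4.8073
25.4757 8.9249 1.2501
33.8292 16.1596 2.6857 0.0000
41.3196 25.4757 5.7700 0.0000 0.0000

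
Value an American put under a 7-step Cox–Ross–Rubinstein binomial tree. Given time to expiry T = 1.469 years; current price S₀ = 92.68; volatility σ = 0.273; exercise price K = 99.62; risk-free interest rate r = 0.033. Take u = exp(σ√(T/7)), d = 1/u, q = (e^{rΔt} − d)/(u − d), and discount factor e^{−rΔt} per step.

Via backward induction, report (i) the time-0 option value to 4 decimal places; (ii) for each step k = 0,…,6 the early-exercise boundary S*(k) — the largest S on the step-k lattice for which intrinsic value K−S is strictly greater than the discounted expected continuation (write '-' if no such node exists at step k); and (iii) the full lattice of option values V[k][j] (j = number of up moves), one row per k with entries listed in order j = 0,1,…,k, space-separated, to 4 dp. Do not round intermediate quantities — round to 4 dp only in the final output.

price = 14.2111
boundary = - - - 63.6862 72.1703 63.6862 72.1703
tree:
14.2111
20.1272 8.4102
27.4736 12.9584 3.9153
35.9338 19.2783 6.7305 1.1150
43.4206 27.4497 11.2611 2.2299 0.0000
50.0273 35.9338 18.1231 4.4595 0.0000 0.0000
55.8573 43.4206 27.4497 8.9183 0.0000 0.0000 0.0000
61.0019 50.0273 35.9338 17.8352 0.0000 0.0000 0.0000 0.0000

Δt=0.20986, u=1.13322, d=0.88244, q=0.49649, disc=e^(-rΔt)=0.99310
k=7 terminal: V=max(K-S,0) → 61.0019 50.0273 35.9338 17.8352 0.0000 0.0000 0.0000 0.0000
k=6: j=0 S=43.7627 intr=55.8573 cont=55.1698 V=55.8573[EX]; j=1 S=56.1994 intr=43.4206 cont=42.7331 V=43.4206[EX]; j=2 S=72.1703 intr=27.4497 cont=26.7621 V=27.4497[EX]; j=3 S=92.6800 intr=6.9400 cont=8.9183 V=8.9183[hold]; j=4 S=119.0182 intr=0.0000 cont=0.0000 V=0.0000[hold]; j=5 S=152.8412 intr=0.0000 cont=0.0000 V=0.0000[hold]; j=6 S=196.2763 intr=0.0000 cont=0.0000 V=0.0000[hold]  S*(6)=72.1703
k=5: j=0 S=49.5927 intr=50.0273 cont=49.3398 V=50.0273[EX]; j=1 S=63.6862 intr=35.9338 cont=35.2463 V=35.9338[EX]; j=2 S=81.7848 intr=17.8352 cont=18.1231 V=18.1231[hold]; j=3 S=105.0267 intr=0.0000 cont=4.4595 V=4.4595[hold]; j=4 S=134.8736 intr=0.0000 cont=0.0000 V=0.0000[hold]; j=5 S=173.2025 intr=0.0000 cont=0.0000 V=0.0000[hold]  S*(5)=63.6862
k=4: j=0 S=56.1994 intr=43.4206 cont=42.7331 V=43.4206[EX]; j=1 S=72.1703 intr=27.4497 cont=26.9041 V=27.4497[EX]; j=2 S=92.6800 intr=6.9400 cont=11.2611 V=11.2611[hold]; j=3 S=119.0182 intr=0.0000 cont=2.2299 V=2.2299[hold]; j=4 S=152.8412 intr=0.0000 cont=0.0000 V=0.0000[hold]  S*(4)=72.1703
k=3: j=0 S=63.6862 intr=35.9338 cont=35.2463 V=35.9338[EX]; j=1 S=81.7848 intr=17.8352 cont=19.2783 V=19.2783[hold]; j=2 S=105.0267 intr=0.0000 cont=6.7305 V=6.7305[hold]; j=3 S=134.8736 intr=0.0000 cont=1.1150 V=1.1150[hold]  S*(3)=63.6862
k=2: j=0 S=72.1703 intr=27.4497 cont=27.4736 V=27.4736[hold]; j=1 S=92.6800 intr=6.9400 cont=12.9584 V=12.9584[hold]; j=2 S=119.0182 intr=0.0000 cont=3.9153 V=3.9153[hold]  S*(2)=-
k=1: j=0 S=81.7848 intr=17.8352 cont=20.1272 V=20.1272[hold]; j=1 S=105.0267 intr=0.0000 cont=8.4102 V=8.4102[hold]  S*(1)=-
k=0: j=0 S=92.6800 intr=6.9400 cont=14.2111 V=14.2111[hold]  S*(0)=-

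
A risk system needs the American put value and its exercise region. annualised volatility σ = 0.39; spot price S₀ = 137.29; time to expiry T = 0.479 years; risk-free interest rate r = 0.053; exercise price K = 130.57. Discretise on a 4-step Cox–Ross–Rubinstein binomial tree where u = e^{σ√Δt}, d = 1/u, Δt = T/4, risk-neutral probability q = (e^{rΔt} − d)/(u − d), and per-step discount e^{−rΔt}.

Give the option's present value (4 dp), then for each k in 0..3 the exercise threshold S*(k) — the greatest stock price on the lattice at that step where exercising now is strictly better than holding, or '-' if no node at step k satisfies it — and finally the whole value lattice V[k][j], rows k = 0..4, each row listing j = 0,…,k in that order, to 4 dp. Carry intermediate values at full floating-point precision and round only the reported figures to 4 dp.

price = 9.9795
boundary = - - - 91.5805
tree:
9.9795
16.4637 3.3556
26.1209 6.6194 0.0000
38.9895 13.0574 0.0000 0.0000
50.5514 25.7571 0.0000 0.0000 0.0000

params: Δt=0.11975 u=1.14449 d=0.87375 q=0.48983 e^(-rΔt)=0.99367
t_4 payoffs: 50.5514 25.7571 0.0000 0.0000 0.0000
t_3: node(3,0) S=91.5805 payoff=38.9895 vs cont=38.1635 → 38.9895 [stop]  node(3,1) S=119.9574 payoff=10.6126 vs cont=13.0574 → 13.0574 [wait]  node(3,2) S=157.1270 payoff=0.0000 vs cont=0.0000 → 0.0000 [wait]  node(3,3) S=205.8140 payoff=0.0000 vs cont=0.0000 → 0.0000 [wait]  ⇒ S*(3)=91.5805
t_2: node(2,0) S=104.8129 payoff=25.7571 vs cont=26.1209 → 26.1209 [wait]  node(2,1) S=137.2900 payoff=0.0000 vs cont=6.6194 → 6.6194 [wait]  node(2,2) S=179.8303 payoff=0.0000 vs cont=0.0000 → 0.0000 [wait]  ⇒ S*(2)=-
t_1: node(1,0) S=119.9574 payoff=10.6126 vs cont=16.4637 → 16.4637 [wait]  node(1,1) S=157.1270 payoff=0.0000 vs cont=3.3556 → 3.3556 [wait]  ⇒ S*(1)=-
t_0: node(0,0) S=137.2900 payoff=0.0000 vs cont=9.9795 → 9.9795 [wait]  ⇒ S*(0)=-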